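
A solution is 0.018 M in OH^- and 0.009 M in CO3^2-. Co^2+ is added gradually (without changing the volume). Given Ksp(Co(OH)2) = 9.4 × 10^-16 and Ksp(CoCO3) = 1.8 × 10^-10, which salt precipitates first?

Co(OH)2

Each salt begins to precipitate when Q = Ksp, i.e. when [Co^2+] reaches its threshold.
For Co(OH)2: 9.4 × 10^-16 = (0.018)^2 × [Co^2+]  ⇒  [Co^2+] = 2.9 × 10^-12 M.
For CoCO3: 1.8 × 10^-10 = 0.009 × [Co^2+]  ⇒  [Co^2+] = 2.0 x 10^-8 M.
The salt with the lower threshold [Co^2+] precipitates first: Co(OH)2.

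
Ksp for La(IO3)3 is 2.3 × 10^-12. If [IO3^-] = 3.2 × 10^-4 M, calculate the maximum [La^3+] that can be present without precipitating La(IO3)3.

[La^3+] = 0.070 M

La(IO3)3(s) <=> La^3+ + 3 IO3^-
Ksp = [La^3+][IO3^-]^3
Precipitation begins when Q = Ksp. With [IO3^-] = 3.2 × 10^-4 M:
2.3 × 10^-12 = (3.2 × 10^-4)^3 × [La^3+]
[La^3+] = (2.3 × 10^-12 / 3.28 × 10^-11) = 7.0 x 10^-2 M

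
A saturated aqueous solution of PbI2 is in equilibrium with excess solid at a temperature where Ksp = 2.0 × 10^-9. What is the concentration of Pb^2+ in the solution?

PbI2(s) <=> Pb^2+ + 2 I^-
Ksp = [Pb^2+][I^-]^2
With molar solubility s: [Pb^2+] = s, [I^-] = 2s.
So Ksp = s × (2s)^2 = 4s^3
Solving, s = (2.0 × 10^-9/4)^(1/3) = 7.94 × 10^-4 M
[Pb^2+] = s = 7.9 × 10^-4 M

7.9 x 10^-4 M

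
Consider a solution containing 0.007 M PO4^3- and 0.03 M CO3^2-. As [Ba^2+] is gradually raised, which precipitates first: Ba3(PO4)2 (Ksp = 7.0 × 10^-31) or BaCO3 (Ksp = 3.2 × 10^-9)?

Ba3(PO4)2

Each salt begins to precipitate when Q = Ksp, i.e. when [Ba^2+] reaches its threshold.
For Ba3(PO4)2: 7.0 × 10^-31 = (0.007)^2 × [Ba^2+]^3  ⇒  [Ba^2+] = 2.4 x 10^-9 M.
For BaCO3: 3.2 × 10^-9 = 0.03 × [Ba^2+]  ⇒  [Ba^2+] = 1.1 x 10^-7 M.
The salt with the lower threshold [Ba^2+] precipitates first: Ba3(PO4)2.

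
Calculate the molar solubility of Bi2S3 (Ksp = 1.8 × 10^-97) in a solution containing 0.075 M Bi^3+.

Bi2S3(s) ⇌ 2 Bi^3+(aq) + 3 S^2-(aq)
Ksp = [Bi^3+]^2[S^2-]^3
Let s = moles of Bi2S3 that dissolve per litre. [Bi^3+] = 0.075 + 2s ≈ 0.075, [S^2-] = 3s (Ksp is small, so little additional dissolves).
Ksp ≈ (0.075)^2 × (3s)^3
s = 1.1 × 10^-32 M
Check: 2s = 2.1 × 10^-32 ≪ 0.075, so the approximation is valid.

s ≈ 1.1 × 10^-32 M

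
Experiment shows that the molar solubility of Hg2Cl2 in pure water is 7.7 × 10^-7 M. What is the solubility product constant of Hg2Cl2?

Ksp = 1.8 × 10^-18

Hg2Cl2(s) ⇌ Hg2^2+(aq) + 2 Cl^-(aq)
For each mole of Hg2Cl2 that dissolves: [Hg2^2+] = s, [Cl^-] = 2s.
Ksp = [Hg2^2+][Cl^-]^2
So Ksp = s × (2s)^2 = 4s^3
With s = 7.7 × 10^-7: Ksp = 1.8 x 10^-18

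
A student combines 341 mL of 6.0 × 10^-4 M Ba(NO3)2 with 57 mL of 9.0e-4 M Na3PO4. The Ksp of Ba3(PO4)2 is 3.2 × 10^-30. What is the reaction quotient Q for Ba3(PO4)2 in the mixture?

Total volume = 341 + 57 = 398 mL.
[Ba^2+] = 6.0 × 10^-4 × (341/398) = 5.14 × 10^-4 M
[PO4^3-] = 9.0 × 10^-4 × (57/398) = 1.29 × 10^-4 M
Ba3(PO4)2(s) ⇌ 3 Ba^2+ + 2 PO4^3-, so Q = [Ba^2+]^3[PO4^3-]^2
Q = (5.14 x 10^-4)^3(1.29 × 10^-4)^2 = 2.3 × 10^-18
Q > Ksp, so Ba3(PO4)2 will precipitate.

Q ≈ 2.3e-18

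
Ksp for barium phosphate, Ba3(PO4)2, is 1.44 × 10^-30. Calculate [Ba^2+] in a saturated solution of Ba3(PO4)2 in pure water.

[Ba^2+] = 1.27e-6 M

Ba3(PO4)2(s) <=> 3 Ba^2+ + 2 PO4^3-
Ksp = [Ba^2+]^3[PO4^3-]^2
With molar solubility s: [Ba^2+] = 3s, [PO4^3-] = 2s.
Substituting: Ksp = (3s)^3(2s)^2 = 108s^5
Solving, s = (1.44 × 10^-30/108)^(1/5) = 4.217 × 10^-7 M
[Ba^2+] = 3s = 1.27 × 10^-6 M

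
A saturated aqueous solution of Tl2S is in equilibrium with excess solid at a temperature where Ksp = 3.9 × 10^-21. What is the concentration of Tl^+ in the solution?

Tl2S(s) ⇌ 2 Tl^+ + S^2-
Ksp = [Tl^+]^2[S^2-]
If s mol/L of Tl2S dissolves, [Tl^+] = 2s and [S^2-] = s.
Ksp = (2s)^2s = 4s^3
Solving, s = (3.9 × 10^-21/4)^(1/3) = 9.92 × 10^-8 M
[Tl^+] = 2s = 2.0 × 10^-7 M

2.0e-7 M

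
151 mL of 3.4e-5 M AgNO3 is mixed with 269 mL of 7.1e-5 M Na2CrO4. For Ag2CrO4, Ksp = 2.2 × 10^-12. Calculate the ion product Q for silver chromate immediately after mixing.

Total volume = 151 + 269 = 420 mL.
[Ag^+] = 3.4 × 10^-5 × (151/420) = 1.22 × 10^-5 M
[CrO4^2-] = 7.1 × 10^-5 × (269/420) = 4.55 x 10^-5 M
Ag2CrO4(s) ⇌ 2 Ag^+(aq) + CrO4^2-(aq), so Q = [Ag^+]^2[CrO4^2-]
Q = (1.22 x 10^-5)^2(4.55 × 10^-5) = 6.8 × 10^-15
Q < Ksp, so no precipitate of Ag2CrO4 forms.

Q = 6.8e-15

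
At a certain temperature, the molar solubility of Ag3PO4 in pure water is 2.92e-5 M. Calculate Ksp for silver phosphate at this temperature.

Ag3PO4(s) <=> 3 Ag^+ + PO4^3-
For each mole of Ag3PO4 that dissolves: [Ag^+] = 3s, [PO4^3-] = s.
Ksp = [Ag^+]^3[PO4^3-]
So Ksp = (3s)^3 × s = 27s^4
Ksp = 27 × (2.92 × 10^-5)^4 = 1.96 × 10^-17

1.96 × 10^-17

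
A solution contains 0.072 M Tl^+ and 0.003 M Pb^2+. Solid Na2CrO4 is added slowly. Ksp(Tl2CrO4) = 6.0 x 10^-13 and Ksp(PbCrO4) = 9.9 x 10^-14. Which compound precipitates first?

PbCrO4

Precipitation of each salt starts when its ion product equals its Ksp.
For Tl2CrO4: 6.0 x 10^-13 = (0.072)^2 × [CrO4^2-]  ⇒  [CrO4^2-] = 1.2 × 10^-10 M.
For PbCrO4: 9.9 x 10^-14 = 0.003 × [CrO4^2-]  ⇒  [CrO4^2-] = 3.3 × 10^-11 M.
The salt with the lower threshold [CrO4^2-] precipitates first: PbCrO4.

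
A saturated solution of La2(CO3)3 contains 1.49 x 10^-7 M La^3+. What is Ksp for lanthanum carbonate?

Ksp ≈ 2.48e-34

La2(CO3)3(s) ⇌ 2 La^3+ + 3 CO3^2-
Stoichiometry gives [CO3^2-] = (3/2)[La^3+] = 2.235 × 10^-7 M.
Ksp = [La^3+]^2[CO3^2-]^3
Ksp = (1.49 × 10^-7)^2 × (2.235 × 10^-7)^3 = 2.48 × 10^-34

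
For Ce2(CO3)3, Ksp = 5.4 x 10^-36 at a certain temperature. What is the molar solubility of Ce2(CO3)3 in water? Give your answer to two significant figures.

Ce2(CO3)3(s) <=> 2 Ce^3+ + 3 CO3^2-
Ksp = [Ce^3+]^2[CO3^2-]^3
For each mole of Ce2(CO3)3 that dissolves: [Ce^3+] = 2s, [CO3^2-] = 3s.
So Ksp = (2s)^2 × (3s)^3 = 108s^5
Solving, s = (5.4 x 10^-36/108)^(1/5) = 3.5 x 10^-8 M

s = 3.5 × 10^-8 M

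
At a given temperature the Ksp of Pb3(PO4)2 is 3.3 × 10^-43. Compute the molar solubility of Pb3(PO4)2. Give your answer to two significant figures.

Pb3(PO4)2(s) ⇌ 3 Pb^2+(aq) + 2 PO4^3-(aq)
Ksp = [Pb^2+]^3[PO4^3-]^2
For each mole of Pb3(PO4)2 that dissolves: [Pb^2+] = 3s, [PO4^3-] = 2s.
So Ksp = (3s)^3 × (2s)^2 = 108s^5
s = (3.3 × 10^-43 / 108)^(1/5) = 1.3 x 10^-9 M

s ≈ 1.3e-9 M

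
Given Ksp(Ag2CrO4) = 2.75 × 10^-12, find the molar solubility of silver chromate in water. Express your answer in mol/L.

Ag2CrO4(s) ⇌ 2 Ag^+(aq) + CrO4^2-(aq)
Ksp = [Ag^+]^2[CrO4^2-]
If s mol/L of Ag2CrO4 dissolves, [Ag^+] = 2s and [CrO4^2-] = s.
Substituting: Ksp = (2s)^2s = 4s^3
s^3 = 2.75 × 10^-12 / 4, so s = 8.83 × 10^-5 M

s ≈ 8.83 × 10^-5 M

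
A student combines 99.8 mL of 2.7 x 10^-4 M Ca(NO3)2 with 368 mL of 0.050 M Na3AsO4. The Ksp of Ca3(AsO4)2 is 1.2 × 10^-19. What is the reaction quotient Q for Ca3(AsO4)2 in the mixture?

Total volume = 99.8 + 368 = 467.8 mL.
[Ca^2+] = 2.7 x 10^-4 × (99.8/467.8) = 5.76 x 10^-5 M
[AsO4^3-] = 5.0 × 10^-2 × (368/467.8) = 3.93 × 10^-2 M
Ca3(AsO4)2(s) ⇌ 3 Ca^2+(aq) + 2 AsO4^3-(aq), so Q = [Ca^2+]^3[AsO4^3-]^2
Q = (5.76 x 10^-5)^3(3.93 × 10^-2)^2 = 3.0 × 10^-16
Q > Ksp, so Ca3(AsO4)2 will precipitate.

3.0 × 10^-16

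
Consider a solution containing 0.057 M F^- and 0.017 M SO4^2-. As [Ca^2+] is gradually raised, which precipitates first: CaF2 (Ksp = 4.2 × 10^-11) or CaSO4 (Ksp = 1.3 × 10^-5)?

Precipitation of each salt starts when its ion product equals its Ksp.
For CaF2: 4.2 × 10^-11 = (0.057)^2 × [Ca^2+]  ⇒  [Ca^2+] = 1.3 × 10^-8 M.
For CaSO4: 1.3 × 10^-5 = 0.017 × [Ca^2+]  ⇒  [Ca^2+] = 7.6 × 10^-4 M.
The salt with the lower threshold [Ca^2+] precipitates first: CaF2.

CaF2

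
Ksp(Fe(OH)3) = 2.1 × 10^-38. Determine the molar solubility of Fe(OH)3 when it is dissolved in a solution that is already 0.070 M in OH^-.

Fe(OH)3(s) ⇌ Fe^3+(aq) + 3 OH^-(aq)
Ksp = [Fe^3+][OH^-]^3
If s mol/L dissolves here, [Fe^3+] = s, [OH^-] = 0.070 + 3s ≈ 0.070 (since the OH^- already present dominates).
Ksp ≈ s × (0.070)^3
s = 6.1 × 10^-35 M
Check: 3s = 1.8 x 10^-34 ≪ 0.070, so the approximation is valid.

s = 6.1 × 10^-35 M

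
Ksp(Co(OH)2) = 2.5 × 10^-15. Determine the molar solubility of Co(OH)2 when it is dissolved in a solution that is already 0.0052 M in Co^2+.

Co(OH)2(s) <=> Co^2+(aq) + 2 OH^-(aq)
Ksp = [Co^2+][OH^-]^2
Let s = moles of Co(OH)2 that dissolve per litre. [Co^2+] = 0.0052 + s ≈ 0.0052, [OH^-] = 2s (common-ion effect: Co^2+ is already 0.0052 M).
Ksp ≈ 0.0052 × (2s)^2
s = 3.5 × 10^-7 M
Check: s = 3.5 × 10^-7 ≪ 0.0052, so the approximation is valid.

3.5 × 10^-7 M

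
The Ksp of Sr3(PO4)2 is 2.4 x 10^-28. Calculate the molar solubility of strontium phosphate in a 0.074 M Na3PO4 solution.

Sr3(PO4)2(s) ⇌ 3 Sr^2+ + 2 PO4^3-
Ksp = [Sr^2+]^3[PO4^3-]^2
If s mol/L dissolves here, [Sr^2+] = 3s, [PO4^3-] = 0.074 + 2s ≈ 0.074 (common-ion effect: PO4^3- is already 0.074 M).
Ksp ≈ (3s)^3 × (0.074)^2
s = 1.2 x 10^-9 M
Check: 2s = 2.4 × 10^-9 ≪ 0.074, so the approximation is valid.

s ≈ 1.2 × 10^-9 M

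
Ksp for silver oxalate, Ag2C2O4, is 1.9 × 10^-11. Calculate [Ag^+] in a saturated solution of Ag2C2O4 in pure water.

Ag2C2O4(s) ⇌ 2 Ag^+ + C2O4^2-
Ksp = [Ag^+]^2[C2O4^2-]
With molar solubility s: [Ag^+] = 2s, [C2O4^2-] = s.
Substituting: Ksp = (2s)^2s = 4s^3
s = (1.9 × 10^-11 / 4)^(1/3) = 1.68 x 10^-4 M
[Ag^+] = 2s = 3.4 x 10^-4 M

3.4 x 10^-4 M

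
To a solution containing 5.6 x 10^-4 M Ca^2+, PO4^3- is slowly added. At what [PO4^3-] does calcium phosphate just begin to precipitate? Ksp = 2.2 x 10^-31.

Ca3(PO4)2(s) ⇌ 3 Ca^2+(aq) + 2 PO4^3-(aq)
Ksp = [Ca^2+]^3[PO4^3-]^2
Precipitation begins when Q = Ksp. With [Ca^2+] = 5.6 x 10^-4 M:
2.2 x 10^-31 = (5.6 x 10^-4)^3 × [PO4^3-]^2
[PO4^3-] = (2.2 x 10^-31 / 1.76 × 10^-10)^(1/2) = 3.5 × 10^-11 M

[PO4^3-] = 3.5 x 10^-11 M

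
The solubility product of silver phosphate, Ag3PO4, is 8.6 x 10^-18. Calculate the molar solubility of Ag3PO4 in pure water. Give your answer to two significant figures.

Ag3PO4(s) <=> 3 Ag^+(aq) + PO4^3-(aq)
Ksp = [Ag^+]^3[PO4^3-]
With molar solubility s: [Ag^+] = 3s, [PO4^3-] = s.
So Ksp = (3s)^3 × s = 27s^4
s^4 = 8.6 x 10^-18 / 27, so s = 2.4 x 10^-5 M

s = 2.4e-5 M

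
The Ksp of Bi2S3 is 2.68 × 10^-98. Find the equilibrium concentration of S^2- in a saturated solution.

[S^2-] = 3.60e-20 M

Bi2S3(s) <=> 2 Bi^3+ + 3 S^2-
Ksp = [Bi^3+]^2[S^2-]^3
With molar solubility s: [Bi^3+] = 2s, [S^2-] = 3s.
Ksp = (2s)^2(3s)^3 = 108s^5
Solving, s = (2.68 × 10^-98/108)^(1/5) = 1.199 × 10^-20 M
[S^2-] = 3s = 3.60 × 10^-20 M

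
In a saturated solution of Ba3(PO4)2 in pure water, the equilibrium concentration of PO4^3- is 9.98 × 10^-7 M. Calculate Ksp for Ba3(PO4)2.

Ba3(PO4)2(s) ⇌ 3 Ba^2+ + 2 PO4^3-
Stoichiometry gives [Ba^2+] = (3/2)[PO4^3-] = 1.497 × 10^-6 M.
Ksp = [Ba^2+]^3[PO4^3-]^2
Ksp = (1.497 x 10^-6)^3 × (9.98 x 10^-7)^2 = 3.34 × 10^-30

Ksp = 3.34e-30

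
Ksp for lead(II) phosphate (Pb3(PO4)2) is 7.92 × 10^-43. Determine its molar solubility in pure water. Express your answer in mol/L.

Pb3(PO4)2(s) ⇌ 3 Pb^2+ + 2 PO4^3-
Ksp = [Pb^2+]^3[PO4^3-]^2
With molar solubility s: [Pb^2+] = 3s, [PO4^3-] = 2s.
Substituting: Ksp = (3s)^3(2s)^2 = 108s^5
s^5 = 7.92 × 10^-43 / 108, so s = 1.49 × 10^-9 M

s = 1.49e-9 M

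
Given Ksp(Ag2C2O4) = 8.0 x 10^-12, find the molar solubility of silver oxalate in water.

s ≈ 1.3 × 10^-4 M

Ag2C2O4(s) <=> 2 Ag^+(aq) + C2O4^2-(aq)
Ksp = [Ag^+]^2[C2O4^2-]
With molar solubility s: [Ag^+] = 2s, [C2O4^2-] = s.
Ksp = (2s)^2s = 4s^3
Solving, s = (8.0 x 10^-12/4)^(1/3) = 1.3 × 10^-4 M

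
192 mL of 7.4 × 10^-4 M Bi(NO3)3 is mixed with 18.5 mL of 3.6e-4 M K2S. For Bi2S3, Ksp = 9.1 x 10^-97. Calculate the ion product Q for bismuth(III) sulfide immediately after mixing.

Total volume = 192 + 18.5 = 210.5 mL.
[Bi^3+] = 7.4 × 10^-4 × (192/210.5) = 6.75 × 10^-4 M
[S^2-] = 3.6 × 10^-4 × (18.5/210.5) = 3.16 × 10^-5 M
Bi2S3(s) <=> 2 Bi^3+(aq) + 3 S^2-(aq), so Q = [Bi^3+]^2[S^2-]^3
Q = (6.75 × 10^-4)^2(3.16 × 10^-5)^3 = 1.4 × 10^-20
Q > Ksp, so Bi2S3 will precipitate.

Q = 1.4 × 10^-20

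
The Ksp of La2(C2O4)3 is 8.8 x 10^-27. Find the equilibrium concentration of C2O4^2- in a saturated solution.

La2(C2O4)3(s) <=> 2 La^3+(aq) + 3 C2O4^2-(aq)
Ksp = [La^3+]^2[C2O4^2-]^3
With molar solubility s: [La^3+] = 2s, [C2O4^2-] = 3s.
Substituting: Ksp = (2s)^2(3s)^3 = 108s^5
s^5 = 8.8 x 10^-27 / 108, so s = 2.41 × 10^-6 M
[C2O4^2-] = 3s = 7.2 × 10^-6 M

7.2e-6 M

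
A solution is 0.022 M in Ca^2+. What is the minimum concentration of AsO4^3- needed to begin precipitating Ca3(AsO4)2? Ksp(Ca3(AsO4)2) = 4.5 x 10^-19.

Ca3(AsO4)2(s) <=> 3 Ca^2+(aq) + 2 AsO4^3-(aq)
Ksp = [Ca^2+]^3[AsO4^3-]^2
Precipitation begins when Q = Ksp. With [Ca^2+] = 0.022 M:
4.5 x 10^-19 = (0.022)^3 × [AsO4^3-]^2
[AsO4^3-] = (4.5 x 10^-19 / 1.06 × 10^-5)^(1/2) = 2.1 x 10^-7 M

[AsO4^3-] ≈ 2.1e-7 M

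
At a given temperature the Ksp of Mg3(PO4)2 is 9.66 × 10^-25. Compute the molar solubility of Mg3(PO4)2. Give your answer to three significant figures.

6.17 x 10^-6 M

Mg3(PO4)2(s) ⇌ 3 Mg^2+ + 2 PO4^3-
Ksp = [Mg^2+]^3[PO4^3-]^2
For each mole of Mg3(PO4)2 that dissolves: [Mg^2+] = 3s, [PO4^3-] = 2s.
Ksp = (3s)^3(2s)^2 = 108s^5
Solving, s = (9.66 × 10^-25/108)^(1/5) = 6.17 × 10^-6 M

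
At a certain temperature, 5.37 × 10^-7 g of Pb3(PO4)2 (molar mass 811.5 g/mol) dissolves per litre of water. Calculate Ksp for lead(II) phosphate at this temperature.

Ksp = 1.37 x 10^-44

Molar solubility s = (5.37 × 10^-7 g/L) / (811.5 g/mol) = 6.617 × 10^-10 M.
Pb3(PO4)2(s) ⇌ 3 Pb^2+(aq) + 2 PO4^3-(aq)
If s mol/L of Pb3(PO4)2 dissolves, [Pb^2+] = 3s and [PO4^3-] = 2s.
Ksp = [Pb^2+]^3[PO4^3-]^2
Substituting: Ksp = (3s)^3(2s)^2 = 108s^5
With s = 6.617 x 10^-10: Ksp = 1.37 x 10^-44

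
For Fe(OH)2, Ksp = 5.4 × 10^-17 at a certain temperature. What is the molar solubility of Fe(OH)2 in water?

s ≈ 2.4 × 10^-6 M

Fe(OH)2(s) <=> Fe^2+(aq) + 2 OH^-(aq)
Ksp = [Fe^2+][OH^-]^2
Let s = molar solubility. Then [Fe^2+] = s and [OH^-] = 2s.
So Ksp = s × (2s)^2 = 4s^3
s = (5.4 × 10^-17 / 4)^(1/3) = 2.4 x 10^-6 M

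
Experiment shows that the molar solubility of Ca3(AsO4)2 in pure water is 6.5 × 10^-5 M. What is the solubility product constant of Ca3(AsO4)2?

Ksp = 1.3e-19

Ca3(AsO4)2(s) ⇌ 3 Ca^2+ + 2 AsO4^3-
Let s = molar solubility. Then [Ca^2+] = 3s and [AsO4^3-] = 2s.
Ksp = [Ca^2+]^3[AsO4^3-]^2
Ksp = (3s)^3(2s)^2 = 108s^5
Ksp = 108 × (6.5 × 10^-5)^5 = 1.3 x 10^-19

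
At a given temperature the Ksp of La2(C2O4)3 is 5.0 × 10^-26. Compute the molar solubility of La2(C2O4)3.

La2(C2O4)3(s) ⇌ 2 La^3+ + 3 C2O4^2-
Ksp = [La^3+]^2[C2O4^2-]^3
For each mole of La2(C2O4)3 that dissolves: [La^3+] = 2s, [C2O4^2-] = 3s.
Ksp = (2s)^2(3s)^3 = 108s^5
Solving, s = (5.0 × 10^-26/108)^(1/5) = 3.4 × 10^-6 M

s = 3.4e-6 M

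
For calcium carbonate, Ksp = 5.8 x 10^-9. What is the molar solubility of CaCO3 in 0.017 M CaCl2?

CaCO3(s) <=> Ca^2+ + CO3^2-
Ksp = [Ca^2+][CO3^2-]
Let s be the molar solubility in this solution. [Ca^2+] = 0.017 + s ≈ 0.017, [CO3^2-] = s (since Ca^2+ from CaCl2 dominates).
Ksp ≈ 0.017 × s
s = 3.4 × 10^-7 M
Check: s = 3.4 × 10^-7 ≪ 0.017, so the approximation is valid.

s ≈ 3.4e-7 M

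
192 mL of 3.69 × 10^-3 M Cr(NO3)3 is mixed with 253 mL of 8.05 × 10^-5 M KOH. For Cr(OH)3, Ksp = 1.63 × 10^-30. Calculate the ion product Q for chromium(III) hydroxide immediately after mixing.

Q ≈ 1.53e-16

Total volume = 192 + 253 = 445 mL.
[Cr^3+] = 3.69 x 10^-3 × (192/445) = 1.592 × 10^-3 M
[OH^-] = 8.05 x 10^-5 × (253/445) = 4.577 × 10^-5 M
Cr(OH)3(s) ⇌ Cr^3+(aq) + 3 OH^-(aq), so Q = [Cr^3+][OH^-]^3
Q = (1.592 × 10^-3)(4.577 × 10^-5)^3 = 1.53 x 10^-16
Q > Ksp, so Cr(OH)3 will precipitate.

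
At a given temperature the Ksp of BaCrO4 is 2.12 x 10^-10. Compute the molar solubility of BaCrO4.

BaCrO4(s) ⇌ Ba^2+ + CrO4^2-
Ksp = [Ba^2+][CrO4^2-]
If s mol/L of BaCrO4 dissolves, [Ba^2+] = s and [CrO4^2-] = s.
Ksp = s^2
s = (2.12 x 10^-10)^(1/2) = 1.46 × 10^-5 M

s = 1.46e-5 M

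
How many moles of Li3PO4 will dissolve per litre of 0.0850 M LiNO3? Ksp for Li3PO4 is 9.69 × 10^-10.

s = 1.58 × 10^-6 M

Li3PO4(s) ⇌ 3 Li^+(aq) + PO4^3-(aq)
Ksp = [Li^+]^3[PO4^3-]
Let s = moles of Li3PO4 that dissolve per litre. [Li^+] = 0.0850 + 3s ≈ 0.0850, [PO4^3-] = s (since Li^+ from LiNO3 dominates).
Ksp ≈ (0.0850)^3 × s
s = 1.58 x 10^-6 M
Check: 3s = 4.7 x 10^-6 ≪ 0.0850, so the approximation is valid.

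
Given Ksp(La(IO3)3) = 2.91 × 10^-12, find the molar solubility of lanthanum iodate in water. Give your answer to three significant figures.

La(IO3)3(s) ⇌ La^3+(aq) + 3 IO3^-(aq)
Ksp = [La^3+][IO3^-]^3
With molar solubility s: [La^3+] = s, [IO3^-] = 3s.
Substituting: Ksp = s(3s)^3 = 27s^4
s = (2.91 × 10^-12 / 27)^(1/4) = 5.73 x 10^-4 M

s ≈ 5.73e-4 M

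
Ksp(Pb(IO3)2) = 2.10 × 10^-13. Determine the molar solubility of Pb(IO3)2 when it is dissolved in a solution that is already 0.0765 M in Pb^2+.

Pb(IO3)2(s) ⇌ Pb^2+ + 2 IO3^-
Ksp = [Pb^2+][IO3^-]^2
Let s = moles of Pb(IO3)2 that dissolve per litre. [Pb^2+] = 0.0765 + s ≈ 0.0765, [IO3^-] = 2s (since the Pb^2+ already present dominates).
Ksp ≈ 0.0765 × (2s)^2
s = 8.28 x 10^-7 M
Check: s = 8.3 × 10^-7 ≪ 0.0765, so the approximation is valid.

s ≈ 8.28 × 10^-7 M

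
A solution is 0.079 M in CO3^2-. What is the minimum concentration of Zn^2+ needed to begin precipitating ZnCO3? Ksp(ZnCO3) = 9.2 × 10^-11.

1.2e-9 M

ZnCO3(s) <=> Zn^2+(aq) + CO3^2-(aq)
Ksp = [Zn^2+][CO3^2-]
Precipitation begins when Q = Ksp. With [CO3^2-] = 0.079 M:
9.2 × 10^-11 = (0.079) × [Zn^2+]
[Zn^2+] = (9.2 × 10^-11 / 7.9 × 10^-2) = 1.2 × 10^-9 M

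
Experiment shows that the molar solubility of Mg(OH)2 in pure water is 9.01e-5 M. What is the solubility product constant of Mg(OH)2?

2.93e-12

Mg(OH)2(s) <=> Mg^2+ + 2 OH^-
For each mole of Mg(OH)2 that dissolves: [Mg^2+] = s, [OH^-] = 2s.
Ksp = [Mg^2+][OH^-]^2
Ksp = s(2s)^2 = 4s^3
Ksp = 4 × (9.01 x 10^-5)^3 = 2.93 × 10^-12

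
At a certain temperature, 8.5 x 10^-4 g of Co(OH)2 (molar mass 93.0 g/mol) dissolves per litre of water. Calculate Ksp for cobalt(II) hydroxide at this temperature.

Ksp = 3.1 × 10^-15

Molar solubility s = (8.5 × 10^-4 g/L) / (93.0 g/mol) = 9.14 × 10^-6 M.
Co(OH)2(s) <=> Co^2+(aq) + 2 OH^-(aq)
If s mol/L of Co(OH)2 dissolves, [Co^2+] = s and [OH^-] = 2s.
Ksp = [Co^2+][OH^-]^2
Substituting: Ksp = s(2s)^2 = 4s^3
Ksp = 4 × (9.14 × 10^-6)^3 = 3.1 × 10^-15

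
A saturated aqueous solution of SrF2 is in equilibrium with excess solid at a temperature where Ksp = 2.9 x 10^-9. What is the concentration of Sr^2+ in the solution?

SrF2(s) ⇌ Sr^2+(aq) + 2 F^-(aq)
Ksp = [Sr^2+][F^-]^2
With molar solubility s: [Sr^2+] = s, [F^-] = 2s.
Ksp = s(2s)^2 = 4s^3
s = (2.9 x 10^-9 / 4)^(1/3) = 8.98 x 10^-4 M
[Sr^2+] = s = 9.0 × 10^-4 M

[Sr^2+] ≈ 9.0e-4 M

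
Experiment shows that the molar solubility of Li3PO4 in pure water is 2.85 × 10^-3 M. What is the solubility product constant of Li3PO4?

Li3PO4(s) <=> 3 Li^+ + PO4^3-
If s mol/L of Li3PO4 dissolves, [Li^+] = 3s and [PO4^3-] = s.
Ksp = [Li^+]^3[PO4^3-]
So Ksp = (3s)^3 × s = 27s^4
With s = 2.85 x 10^-3: Ksp = 1.78 × 10^-9

Ksp ≈ 1.78e-9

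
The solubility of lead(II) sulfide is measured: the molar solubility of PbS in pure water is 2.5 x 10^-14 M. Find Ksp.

PbS(s) ⇌ Pb^2+ + S^2-
For each mole of PbS that dissolves: [Pb^2+] = s, [S^2-] = s.
Ksp = [Pb^2+][S^2-]
Ksp = (s)(s) = s^2
With s = 2.5 × 10^-14: Ksp = 6.3 x 10^-28

Ksp = 6.3e-28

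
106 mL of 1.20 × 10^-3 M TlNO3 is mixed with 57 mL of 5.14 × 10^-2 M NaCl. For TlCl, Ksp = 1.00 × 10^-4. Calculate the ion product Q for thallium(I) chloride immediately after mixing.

Total volume = 106 + 57 = 163 mL.
[Tl^+] = 1.20 × 10^-3 × (106/163) = 7.804 × 10^-4 M
[Cl^-] = 5.14 x 10^-2 × (57/163) = 1.797 x 10^-2 M
TlCl(s) ⇌ Tl^+(aq) + Cl^-(aq), so Q = [Tl^+][Cl^-]
Q = (7.804 × 10^-4)(1.797 × 10^-2) = 1.40 x 10^-5
Q < Ksp, so no precipitate of TlCl forms.

Q ≈ 1.40 × 10^-5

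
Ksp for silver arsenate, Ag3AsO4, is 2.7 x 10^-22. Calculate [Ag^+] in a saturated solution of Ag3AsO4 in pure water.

5.3e-6 M

Ag3AsO4(s) ⇌ 3 Ag^+ + AsO4^3-
Ksp = [Ag^+]^3[AsO4^3-]
If s mol/L of Ag3AsO4 dissolves, [Ag^+] = 3s and [AsO4^3-] = s.
Ksp = (3s)^3s = 27s^4
s = (2.7 x 10^-22 / 27)^(1/4) = 1.78 × 10^-6 M
[Ag^+] = 3s = 5.3 × 10^-6 M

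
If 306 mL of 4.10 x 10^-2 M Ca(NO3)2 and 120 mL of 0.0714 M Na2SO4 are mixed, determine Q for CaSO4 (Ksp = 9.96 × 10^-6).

5.92 × 10^-4

Total volume = 306 + 120 = 426 mL.
[Ca^2+] = 4.10 × 10^-2 × (306/426) = 2.945 x 10^-2 M
[SO4^2-] = 7.14 × 10^-2 × (120/426) = 2.011 × 10^-2 M
CaSO4(s) ⇌ Ca^2+(aq) + SO4^2-(aq), so Q = [Ca^2+][SO4^2-]
Q = (2.945 × 10^-2)(2.011 x 10^-2) = 5.92 × 10^-4
Q > Ksp, so CaSO4 will precipitate.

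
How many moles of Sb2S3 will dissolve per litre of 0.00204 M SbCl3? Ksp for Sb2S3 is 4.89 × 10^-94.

s = 1.63 x 10^-30 M

Sb2S3(s) ⇌ 2 Sb^3+(aq) + 3 S^2-(aq)
Ksp = [Sb^3+]^2[S^2-]^3
Let s = moles of Sb2S3 that dissolve per litre. [Sb^3+] = 0.00204 + 2s ≈ 0.00204, [S^2-] = 3s (common-ion effect: Sb^3+ is already 0.00204 M).
Ksp ≈ (0.00204)^2 × (3s)^3
s = 1.63 × 10^-30 M
Check: 2s = 3.3 x 10^-30 ≪ 0.00204, so the approximation is valid.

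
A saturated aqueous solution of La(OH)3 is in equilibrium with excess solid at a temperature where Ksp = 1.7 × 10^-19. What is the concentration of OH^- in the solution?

[OH^-] ≈ 2.7e-5 M

La(OH)3(s) <=> La^3+(aq) + 3 OH^-(aq)
Ksp = [La^3+][OH^-]^3
For each mole of La(OH)3 that dissolves: [La^3+] = s, [OH^-] = 3s.
So Ksp = s × (3s)^3 = 27s^4
Solving, s = (1.7 × 10^-19/27)^(1/4) = 8.91 x 10^-6 M
[OH^-] = 3s = 2.7 x 10^-5 M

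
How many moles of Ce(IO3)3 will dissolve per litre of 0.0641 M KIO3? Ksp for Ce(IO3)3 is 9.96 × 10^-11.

Ce(IO3)3(s) ⇌ Ce^3+ + 3 IO3^-
Ksp = [Ce^3+][IO3^-]^3
Let s = moles of Ce(IO3)3 that dissolve per litre. [Ce^3+] = s, [IO3^-] = 0.0641 + 3s ≈ 0.0641 (Ksp is small, so little additional dissolves).
Ksp ≈ s × (0.0641)^3
s = 3.78 x 10^-7 M
Check: 3s = 1.1 × 10^-6 ≪ 0.0641, so the approximation is valid.

s = 3.78e-7 M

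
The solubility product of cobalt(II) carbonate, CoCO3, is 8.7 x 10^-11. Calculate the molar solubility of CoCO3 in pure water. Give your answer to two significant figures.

CoCO3(s) ⇌ Co^2+(aq) + CO3^2-(aq)
Ksp = [Co^2+][CO3^2-]
For each mole of CoCO3 that dissolves: [Co^2+] = s, [CO3^2-] = s.
Ksp = s^2
s = √(8.7 x 10^-11) = 9.3 × 10^-6 M

9.3 x 10^-6 M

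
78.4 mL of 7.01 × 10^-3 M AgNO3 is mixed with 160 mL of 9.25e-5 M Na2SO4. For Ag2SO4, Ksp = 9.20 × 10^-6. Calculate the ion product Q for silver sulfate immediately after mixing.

Total volume = 78.4 + 160 = 238.4 mL.
[Ag^+] = 7.01 × 10^-3 × (78.4/238.4) = 2.305 x 10^-3 M
[SO4^2-] = 9.25 × 10^-5 × (160/238.4) = 6.208 × 10^-5 M
Ag2SO4(s) ⇌ 2 Ag^+ + SO4^2-, so Q = [Ag^+]^2[SO4^2-]
Q = (2.305 x 10^-3)^2(6.208 × 10^-5) = 3.30 × 10^-10
Q < Ksp, so no precipitate of Ag2SO4 forms.

Q ≈ 3.30e-10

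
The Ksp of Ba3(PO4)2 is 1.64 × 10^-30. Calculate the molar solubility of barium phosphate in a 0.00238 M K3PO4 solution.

s = 2.21 x 10^-9 M

Ba3(PO4)2(s) ⇌ 3 Ba^2+(aq) + 2 PO4^3-(aq)
Ksp = [Ba^2+]^3[PO4^3-]^2
If s mol/L dissolves here, [Ba^2+] = 3s, [PO4^3-] = 0.00238 + 2s ≈ 0.00238 (common-ion effect: PO4^3- is already 0.00238 M).
Ksp ≈ (3s)^3 × (0.00238)^2
s = 2.21 x 10^-9 M
Check: 2s = 4.4 × 10^-9 ≪ 0.00238, so the approximation is valid.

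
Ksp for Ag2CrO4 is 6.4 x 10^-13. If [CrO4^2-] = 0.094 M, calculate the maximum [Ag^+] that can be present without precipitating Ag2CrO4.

Ag2CrO4(s) <=> 2 Ag^+ + CrO4^2-
Ksp = [Ag^+]^2[CrO4^2-]
Precipitation begins when Q = Ksp. With [CrO4^2-] = 0.094 M:
6.4 x 10^-13 = (0.094) × [Ag^+]^2
[Ag^+] = (6.4 x 10^-13 / 9.4 × 10^-2)^(1/2) = 2.6 x 10^-6 M

2.6 × 10^-6 M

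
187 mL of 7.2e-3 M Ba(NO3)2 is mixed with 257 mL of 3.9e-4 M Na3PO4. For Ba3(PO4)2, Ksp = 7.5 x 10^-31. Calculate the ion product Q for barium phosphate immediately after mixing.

Total volume = 187 + 257 = 444 mL.
[Ba^2+] = 7.2 x 10^-3 × (187/444) = 3.03 × 10^-3 M
[PO4^3-] = 3.9 x 10^-4 × (257/444) = 2.26 × 10^-4 M
Ba3(PO4)2(s) ⇌ 3 Ba^2+ + 2 PO4^3-, so Q = [Ba^2+]^3[PO4^3-]^2
Q = (3.03 × 10^-3)^3(2.26 × 10^-4)^2 = 1.4 x 10^-15
Q > Ksp, so Ba3(PO4)2 will precipitate.

Q = 1.4e-15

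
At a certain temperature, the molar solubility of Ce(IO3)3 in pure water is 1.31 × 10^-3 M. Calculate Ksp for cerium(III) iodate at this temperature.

Ce(IO3)3(s) ⇌ Ce^3+ + 3 IO3^-
With molar solubility s: [Ce^3+] = s, [IO3^-] = 3s.
Ksp = [Ce^3+][IO3^-]^3
Ksp = s(3s)^3 = 27s^4
Ksp = 27 × (1.31 x 10^-3)^4 = 7.95 × 10^-11

7.95 x 10^-11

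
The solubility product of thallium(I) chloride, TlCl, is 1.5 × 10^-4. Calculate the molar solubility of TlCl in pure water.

TlCl(s) <=> Tl^+(aq) + Cl^-(aq)
Ksp = [Tl^+][Cl^-]
If s mol/L of TlCl dissolves, [Tl^+] = s and [Cl^-] = s.
Ksp = (s)(s) = s^2
s = √(1.5 × 10^-4) = 1.2 × 10^-2 M

1.2 × 10^-2 M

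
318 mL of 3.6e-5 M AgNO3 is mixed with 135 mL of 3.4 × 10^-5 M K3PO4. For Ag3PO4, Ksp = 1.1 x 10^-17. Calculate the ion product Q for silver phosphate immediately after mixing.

Q ≈ 1.6e-19

Total volume = 318 + 135 = 453 mL.
[Ag^+] = 3.6 × 10^-5 × (318/453) = 2.53 × 10^-5 M
[PO4^3-] = 3.4 x 10^-5 × (135/453) = 1.01 × 10^-5 M
Ag3PO4(s) ⇌ 3 Ag^+ + PO4^3-, so Q = [Ag^+]^3[PO4^3-]
Q = (2.53 × 10^-5)^3(1.01 x 10^-5) = 1.6 × 10^-19
Q < Ksp, so no precipitate of Ag3PO4 forms.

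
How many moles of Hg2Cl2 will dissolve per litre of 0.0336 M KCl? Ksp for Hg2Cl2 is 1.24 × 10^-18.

Hg2Cl2(s) ⇌ Hg2^2+ + 2 Cl^-
Ksp = [Hg2^2+][Cl^-]^2
If s mol/L dissolves here, [Hg2^2+] = s, [Cl^-] = 0.0336 + 2s ≈ 0.0336 (common-ion effect: Cl^- is already 0.0336 M).
Ksp ≈ s × (0.0336)^2
s = 1.10 x 10^-15 M
Check: 2s = 2.2 x 10^-15 ≪ 0.0336, so the approximation is valid.

1.10 × 10^-15 M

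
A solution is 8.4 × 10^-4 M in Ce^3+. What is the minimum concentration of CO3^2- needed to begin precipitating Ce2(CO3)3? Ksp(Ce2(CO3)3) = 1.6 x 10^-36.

1.3 × 10^-10 M

Ce2(CO3)3(s) <=> 2 Ce^3+(aq) + 3 CO3^2-(aq)
Ksp = [Ce^3+]^2[CO3^2-]^3
Precipitation begins when Q = Ksp. With [Ce^3+] = 8.4 × 10^-4 M:
1.6 x 10^-36 = (8.4 × 10^-4)^2 × [CO3^2-]^3
[CO3^2-] = (1.6 x 10^-36 / 7.06 × 10^-7)^(1/3) = 1.3 × 10^-10 M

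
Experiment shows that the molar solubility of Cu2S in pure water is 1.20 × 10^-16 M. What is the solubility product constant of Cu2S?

Ksp = 6.91e-48

Cu2S(s) <=> 2 Cu^+ + S^2-
For each mole of Cu2S that dissolves: [Cu^+] = 2s, [S^2-] = s.
Ksp = [Cu^+]^2[S^2-]
Ksp = (2s)^2s = 4s^3
Ksp = 4 × (1.20 × 10^-16)^3 = 6.91 × 10^-48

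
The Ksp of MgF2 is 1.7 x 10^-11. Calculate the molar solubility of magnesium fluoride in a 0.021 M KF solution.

s = 3.9e-8 M

MgF2(s) <=> Mg^2+(aq) + 2 F^-(aq)
Ksp = [Mg^2+][F^-]^2
If s mol/L dissolves here, [Mg^2+] = s, [F^-] = 0.021 + 2s ≈ 0.021 (common-ion effect: F^- is already 0.021 M).
Ksp ≈ s × (0.021)^2
s = 3.9 × 10^-8 M
Check: 2s = 7.7 × 10^-8 ≪ 0.021, so the approximation is valid.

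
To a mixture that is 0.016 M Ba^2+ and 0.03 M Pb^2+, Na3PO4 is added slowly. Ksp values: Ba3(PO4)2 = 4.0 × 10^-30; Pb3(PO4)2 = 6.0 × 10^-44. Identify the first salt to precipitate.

Pb3(PO4)2

Each salt begins to precipitate when Q = Ksp, i.e. when [PO4^3-] reaches its threshold.
For Ba3(PO4)2: 4.0 × 10^-30 = (0.016)^3 × [PO4^3-]^2  ⇒  [PO4^3-] = 9.9 × 10^-13 M.
For Pb3(PO4)2: 6.0 × 10^-44 = (0.03)^3 × [PO4^3-]^2  ⇒  [PO4^3-] = 4.7 x 10^-20 M.
The salt with the lower threshold [PO4^3-] precipitates first: Pb3(PO4)2.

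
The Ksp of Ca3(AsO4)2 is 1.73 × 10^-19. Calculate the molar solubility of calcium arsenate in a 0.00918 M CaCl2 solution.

2.36 × 10^-7 M

Ca3(AsO4)2(s) ⇌ 3 Ca^2+(aq) + 2 AsO4^3-(aq)
Ksp = [Ca^2+]^3[AsO4^3-]^2
Let s = moles of Ca3(AsO4)2 that dissolve per litre. [Ca^2+] = 0.00918 + 3s ≈ 0.00918, [AsO4^3-] = 2s (common-ion effect: Ca^2+ is already 0.00918 M).
Ksp ≈ (0.00918)^3 × (2s)^2
s = 2.36 x 10^-7 M
Check: 3s = 7.1 x 10^-7 ≪ 0.00918, so the approximation is valid.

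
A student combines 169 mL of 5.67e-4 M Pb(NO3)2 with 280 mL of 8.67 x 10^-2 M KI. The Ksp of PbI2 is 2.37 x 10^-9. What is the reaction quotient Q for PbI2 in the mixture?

6.24 x 10^-7

Total volume = 169 + 280 = 449 mL.
[Pb^2+] = 5.67 × 10^-4 × (169/449) = 2.134 × 10^-4 M
[I^-] = 8.67 x 10^-2 × (280/449) = 5.407 × 10^-2 M
PbI2(s) ⇌ Pb^2+ + 2 I^-, so Q = [Pb^2+][I^-]^2
Q = (2.134 × 10^-4)(5.407 x 10^-2)^2 = 6.24 × 10^-7
Q > Ksp, so PbI2 will precipitate.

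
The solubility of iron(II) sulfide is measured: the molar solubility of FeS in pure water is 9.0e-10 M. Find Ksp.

FeS(s) ⇌ Fe^2+ + S^2-
If s mol/L of FeS dissolves, [Fe^2+] = s and [S^2-] = s.
Ksp = [Fe^2+][S^2-]
Ksp = (s)(s) = s^2
Ksp = (9.0 x 10^-10)^2 = 8.1 × 10^-19

8.1 × 10^-19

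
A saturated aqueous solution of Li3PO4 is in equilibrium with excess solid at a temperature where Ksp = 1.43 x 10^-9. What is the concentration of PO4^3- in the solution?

[PO4^3-] = 2.70e-3 M

Li3PO4(s) ⇌ 3 Li^+(aq) + PO4^3-(aq)
Ksp = [Li^+]^3[PO4^3-]
If s mol/L of Li3PO4 dissolves, [Li^+] = 3s and [PO4^3-] = s.
So Ksp = (3s)^3 × s = 27s^4
Solving, s = (1.43 x 10^-9/27)^(1/4) = 2.698 x 10^-3 M
[PO4^3-] = s = 2.70 x 10^-3 M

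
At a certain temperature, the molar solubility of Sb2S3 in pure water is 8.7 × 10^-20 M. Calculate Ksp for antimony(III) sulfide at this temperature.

5.4 × 10^-94

Sb2S3(s) <=> 2 Sb^3+ + 3 S^2-
Let s = molar solubility. Then [Sb^3+] = 2s and [S^2-] = 3s.
Ksp = [Sb^3+]^2[S^2-]^3
So Ksp = (2s)^2 × (3s)^3 = 108s^5
With s = 8.7 × 10^-20: Ksp = 5.4 × 10^-94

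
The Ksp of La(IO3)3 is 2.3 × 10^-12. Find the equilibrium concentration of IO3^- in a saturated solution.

[IO3^-] ≈ 1.6 × 10^-3 M

La(IO3)3(s) <=> La^3+ + 3 IO3^-
Ksp = [La^3+][IO3^-]^3
If s mol/L of La(IO3)3 dissolves, [La^3+] = s and [IO3^-] = 3s.
Substituting: Ksp = s(3s)^3 = 27s^4
Solving, s = (2.3 × 10^-12/27)^(1/4) = 5.40 × 10^-4 M
[IO3^-] = 3s = 1.6 × 10^-3 M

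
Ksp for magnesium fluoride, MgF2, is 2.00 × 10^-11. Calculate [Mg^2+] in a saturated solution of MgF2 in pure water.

MgF2(s) <=> Mg^2+(aq) + 2 F^-(aq)
Ksp = [Mg^2+][F^-]^2
Let s = molar solubility. Then [Mg^2+] = s and [F^-] = 2s.
Substituting: Ksp = s(2s)^2 = 4s^3
s = (2.00 × 10^-11 / 4)^(1/3) = 1.710 × 10^-4 M
[Mg^2+] = s = 1.71 × 10^-4 M

[Mg^2+] = 1.71e-4 M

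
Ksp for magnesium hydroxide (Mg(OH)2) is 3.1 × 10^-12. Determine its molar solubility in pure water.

9.2 x 10^-5 M

Mg(OH)2(s) <=> Mg^2+ + 2 OH^-
Ksp = [Mg^2+][OH^-]^2
With molar solubility s: [Mg^2+] = s, [OH^-] = 2s.
So Ksp = s × (2s)^2 = 4s^3
Solving, s = (3.1 × 10^-12/4)^(1/3) = 9.2 × 10^-5 M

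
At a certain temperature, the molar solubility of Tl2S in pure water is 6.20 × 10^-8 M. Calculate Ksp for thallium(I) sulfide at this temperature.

Tl2S(s) ⇌ 2 Tl^+ + S^2-
If s mol/L of Tl2S dissolves, [Tl^+] = 2s and [S^2-] = s.
Ksp = [Tl^+]^2[S^2-]
So Ksp = (2s)^2 × s = 4s^3
With s = 6.20 x 10^-8: Ksp = 9.53 × 10^-22

Ksp = 9.53 x 10^-22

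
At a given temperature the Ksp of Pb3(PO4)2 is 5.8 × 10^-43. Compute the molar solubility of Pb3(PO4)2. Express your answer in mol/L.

Pb3(PO4)2(s) ⇌ 3 Pb^2+(aq) + 2 PO4^3-(aq)
Ksp = [Pb^2+]^3[PO4^3-]^2
For each mole of Pb3(PO4)2 that dissolves: [Pb^2+] = 3s, [PO4^3-] = 2s.
Substituting: Ksp = (3s)^3(2s)^2 = 108s^5
s^5 = 5.8 × 10^-43 / 108, so s = 1.4 × 10^-9 M

1.4 x 10^-9 M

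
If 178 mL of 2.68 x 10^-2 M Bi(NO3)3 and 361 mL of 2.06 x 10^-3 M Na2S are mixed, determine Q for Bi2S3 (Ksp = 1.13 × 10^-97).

Total volume = 178 + 361 = 539 mL.
[Bi^3+] = 2.68 × 10^-2 × (178/539) = 8.850 × 10^-3 M
[S^2-] = 2.06 × 10^-3 × (361/539) = 1.380 × 10^-3 M
Bi2S3(s) ⇌ 2 Bi^3+(aq) + 3 S^2-(aq), so Q = [Bi^3+]^2[S^2-]^3
Q = (8.850 × 10^-3)^2(1.380 × 10^-3)^3 = 2.06 × 10^-13
Q > Ksp, so Bi2S3 will precipitate.

2.06 × 10^-13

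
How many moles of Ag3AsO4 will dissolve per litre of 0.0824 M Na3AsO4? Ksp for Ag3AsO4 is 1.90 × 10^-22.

s ≈ 4.40 x 10^-8 M

Ag3AsO4(s) ⇌ 3 Ag^+(aq) + AsO4^3-(aq)
Ksp = [Ag^+]^3[AsO4^3-]
Let s be the molar solubility in this solution. [Ag^+] = 3s, [AsO4^3-] = 0.0824 + s ≈ 0.0824 (Ksp is small, so little additional dissolves).
Ksp ≈ (3s)^3 × 0.0824
s = 4.40 × 10^-8 M
Check: s = 4.4 x 10^-8 ≪ 0.0824, so the approximation is valid.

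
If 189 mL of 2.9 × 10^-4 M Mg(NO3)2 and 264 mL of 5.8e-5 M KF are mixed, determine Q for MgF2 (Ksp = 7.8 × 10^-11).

1.4e-13

Total volume = 189 + 264 = 453 mL.
[Mg^2+] = 2.9 x 10^-4 × (189/453) = 1.21 × 10^-4 M
[F^-] = 5.8 x 10^-5 × (264/453) = 3.38 × 10^-5 M
MgF2(s) ⇌ Mg^2+(aq) + 2 F^-(aq), so Q = [Mg^2+][F^-]^2
Q = (1.21 x 10^-4)(3.38 x 10^-5)^2 = 1.4 × 10^-13
Q < Ksp, so no precipitate of MgF2 forms.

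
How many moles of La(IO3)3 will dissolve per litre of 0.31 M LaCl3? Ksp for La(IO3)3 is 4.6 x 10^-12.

La(IO3)3(s) ⇌ La^3+(aq) + 3 IO3^-(aq)
Ksp = [La^3+][IO3^-]^3
Let s = moles of La(IO3)3 that dissolve per litre. [La^3+] = 0.31 + s ≈ 0.31, [IO3^-] = 3s (Ksp is small, so little additional dissolves).
Ksp ≈ 0.31 × (3s)^3
s = 8.2 × 10^-5 M
Check: s = 8.2 × 10^-5 ≪ 0.31, so the approximation is valid.

s = 8.2 × 10^-5 M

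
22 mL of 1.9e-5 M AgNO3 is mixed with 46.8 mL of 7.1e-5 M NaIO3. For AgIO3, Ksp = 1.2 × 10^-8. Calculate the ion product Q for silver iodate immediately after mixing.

2.9e-10

Total volume = 22 + 46.8 = 68.8 mL.
[Ag^+] = 1.9 × 10^-5 × (22/68.8) = 6.08 × 10^-6 M
[IO3^-] = 7.1 × 10^-5 × (46.8/68.8) = 4.83 x 10^-5 M
AgIO3(s) ⇌ Ag^+(aq) + IO3^-(aq), so Q = [Ag^+][IO3^-]
Q = (6.08 × 10^-6)(4.83 × 10^-5) = 2.9 x 10^-10
Q < Ksp, so no precipitate of AgIO3 forms.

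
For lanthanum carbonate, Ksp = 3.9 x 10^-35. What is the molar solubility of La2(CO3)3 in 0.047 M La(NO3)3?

s ≈ 8.7e-12 M

La2(CO3)3(s) <=> 2 La^3+(aq) + 3 CO3^2-(aq)
Ksp = [La^3+]^2[CO3^2-]^3
Let s = moles of La2(CO3)3 that dissolve per litre. [La^3+] = 0.047 + 2s ≈ 0.047, [CO3^2-] = 3s (common-ion effect: La^3+ is already 0.047 M).
Ksp ≈ (0.047)^2 × (3s)^3
s = 8.7 x 10^-12 M
Check: 2s = 1.7 × 10^-11 ≪ 0.047, so the approximation is valid.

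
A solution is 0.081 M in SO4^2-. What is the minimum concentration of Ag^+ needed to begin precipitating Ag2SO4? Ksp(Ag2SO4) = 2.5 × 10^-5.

[Ag^+] = 1.8 × 10^-2 M

Ag2SO4(s) ⇌ 2 Ag^+ + SO4^2-
Ksp = [Ag^+]^2[SO4^2-]
Precipitation begins when Q = Ksp. With [SO4^2-] = 0.081 M:
2.5 × 10^-5 = (0.081) × [Ag^+]^2
[Ag^+] = (2.5 × 10^-5 / 8.1 × 10^-2)^(1/2) = 1.8 × 10^-2 M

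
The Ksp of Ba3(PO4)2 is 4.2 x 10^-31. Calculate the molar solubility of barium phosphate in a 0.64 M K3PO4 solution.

Ba3(PO4)2(s) <=> 3 Ba^2+ + 2 PO4^3-
Ksp = [Ba^2+]^3[PO4^3-]^2
Let s = moles of Ba3(PO4)2 that dissolve per litre. [Ba^2+] = 3s, [PO4^3-] = 0.64 + 2s ≈ 0.64 (common-ion effect: PO4^3- is already 0.64 M).
Ksp ≈ (3s)^3 × (0.64)^2
s = 3.4 × 10^-11 M
Check: 2s = 6.7 x 10^-11 ≪ 0.64, so the approximation is valid.

s ≈ 3.4 × 10^-11 M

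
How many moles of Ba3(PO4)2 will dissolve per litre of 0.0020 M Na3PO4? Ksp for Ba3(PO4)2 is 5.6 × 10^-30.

s = 3.7e-9 M

Ba3(PO4)2(s) <=> 3 Ba^2+ + 2 PO4^3-
Ksp = [Ba^2+]^3[PO4^3-]^2
Let s be the molar solubility in this solution. [Ba^2+] = 3s, [PO4^3-] = 0.0020 + 2s ≈ 0.0020 (Ksp is small, so little additional dissolves).
Ksp ≈ (3s)^3 × (0.0020)^2
s = 3.7 × 10^-9 M
Check: 2s = 7.5 × 10^-9 ≪ 0.0020, so the approximation is valid.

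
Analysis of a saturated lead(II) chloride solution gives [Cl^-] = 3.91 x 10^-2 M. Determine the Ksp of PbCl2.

Ksp ≈ 2.99e-5

PbCl2(s) ⇌ Pb^2+ + 2 Cl^-
Stoichiometry gives [Pb^2+] = (1/2)[Cl^-] = 1.955 × 10^-2 M.
Ksp = [Pb^2+][Cl^-]^2
Ksp = 1.955 x 10^-2 × (3.91 × 10^-2)^2 = 2.99 × 10^-5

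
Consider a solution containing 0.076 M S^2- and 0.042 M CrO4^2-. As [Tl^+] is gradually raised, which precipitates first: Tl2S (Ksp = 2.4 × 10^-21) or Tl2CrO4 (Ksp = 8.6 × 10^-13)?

Each salt begins to precipitate when Q = Ksp, i.e. when [Tl^+] reaches its threshold.
For Tl2S: 2.4 × 10^-21 = 0.076 × [Tl^+]^2  ⇒  [Tl^+] = 1.8 × 10^-10 M.
For Tl2CrO4: 8.6 × 10^-13 = 0.042 × [Tl^+]^2  ⇒  [Tl^+] = 4.5 × 10^-6 M.
The salt with the lower threshold [Tl^+] precipitates first: Tl2S.

Tl2S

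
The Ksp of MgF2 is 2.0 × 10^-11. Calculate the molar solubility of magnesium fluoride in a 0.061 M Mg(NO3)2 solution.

MgF2(s) ⇌ Mg^2+(aq) + 2 F^-(aq)
Ksp = [Mg^2+][F^-]^2
If s mol/L dissolves here, [Mg^2+] = 0.061 + s ≈ 0.061, [F^-] = 2s (since Mg^2+ from Mg(NO3)2 dominates).
Ksp ≈ 0.061 × (2s)^2
s = 9.1 × 10^-6 M
Check: s = 9.1 × 10^-6 ≪ 0.061, so the approximation is valid.

9.1 × 10^-6 M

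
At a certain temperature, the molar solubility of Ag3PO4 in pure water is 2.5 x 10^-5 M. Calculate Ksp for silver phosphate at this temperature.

Ag3PO4(s) ⇌ 3 Ag^+(aq) + PO4^3-(aq)
With molar solubility s: [Ag^+] = 3s, [PO4^3-] = s.
Ksp = [Ag^+]^3[PO4^3-]
Ksp = (3s)^3s = 27s^4
With s = 2.5 x 10^-5: Ksp = 1.1 × 10^-17

Ksp = 1.1 x 10^-17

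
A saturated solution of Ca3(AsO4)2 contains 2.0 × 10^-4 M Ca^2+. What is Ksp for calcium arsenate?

Ca3(AsO4)2(s) ⇌ 3 Ca^2+(aq) + 2 AsO4^3-(aq)
Stoichiometry gives [AsO4^3-] = (2/3)[Ca^2+] = 1.33 × 10^-4 M.
Ksp = [Ca^2+]^3[AsO4^3-]^2
Ksp = (2.0 x 10^-4)^3 × (1.33 × 10^-4)^2 = 1.4 x 10^-19

Ksp ≈ 1.4 × 10^-19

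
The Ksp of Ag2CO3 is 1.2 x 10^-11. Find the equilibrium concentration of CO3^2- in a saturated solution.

Ag2CO3(s) ⇌ 2 Ag^+ + CO3^2-
Ksp = [Ag^+]^2[CO3^2-]
With molar solubility s: [Ag^+] = 2s, [CO3^2-] = s.
Substituting: Ksp = (2s)^2s = 4s^3
s = (1.2 x 10^-11 / 4)^(1/3) = 1.44 × 10^-4 M
[CO3^2-] = s = 1.4 x 10^-4 M

1.4 × 10^-4 M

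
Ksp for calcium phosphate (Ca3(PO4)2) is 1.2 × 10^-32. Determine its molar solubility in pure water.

Ca3(PO4)2(s) <=> 3 Ca^2+ + 2 PO4^3-
Ksp = [Ca^2+]^3[PO4^3-]^2
Let s = molar solubility. Then [Ca^2+] = 3s and [PO4^3-] = 2s.
Substituting: Ksp = (3s)^3(2s)^2 = 108s^5
s^5 = 1.2 × 10^-32 / 108, so s = 1.6 x 10^-7 M

s = 1.6 x 10^-7 M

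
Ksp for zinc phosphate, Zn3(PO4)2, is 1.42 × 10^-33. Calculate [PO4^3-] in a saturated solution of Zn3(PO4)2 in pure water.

Zn3(PO4)2(s) <=> 3 Zn^2+(aq) + 2 PO4^3-(aq)
Ksp = [Zn^2+]^3[PO4^3-]^2
With molar solubility s: [Zn^2+] = 3s, [PO4^3-] = 2s.
So Ksp = (3s)^3 × (2s)^2 = 108s^5
s^5 = 1.42 × 10^-33 / 108, so s = 1.056 × 10^-7 M
[PO4^3-] = 2s = 2.11 × 10^-7 M

[PO4^3-] ≈ 2.11 × 10^-7 M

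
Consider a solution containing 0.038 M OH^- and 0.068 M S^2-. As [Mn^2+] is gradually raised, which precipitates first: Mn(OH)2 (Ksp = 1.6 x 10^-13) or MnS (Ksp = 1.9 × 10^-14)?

MnS

Precipitation of each salt starts when its ion product equals its Ksp.
For Mn(OH)2: 1.6 x 10^-13 = (0.038)^2 × [Mn^2+]  ⇒  [Mn^2+] = 1.1 × 10^-10 M.
For MnS: 1.9 × 10^-14 = 0.068 × [Mn^2+]  ⇒  [Mn^2+] = 2.8 × 10^-13 M.
The salt with the lower threshold [Mn^2+] precipitates first: MnS.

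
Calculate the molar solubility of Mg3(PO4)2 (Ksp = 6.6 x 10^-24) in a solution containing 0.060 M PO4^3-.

Mg3(PO4)2(s) ⇌ 3 Mg^2+ + 2 PO4^3-
Ksp = [Mg^2+]^3[PO4^3-]^2
Let s be the molar solubility in this solution. [Mg^2+] = 3s, [PO4^3-] = 0.060 + 2s ≈ 0.060 (since the PO4^3- already present dominates).
Ksp ≈ (3s)^3 × (0.060)^2
s = 4.1 x 10^-8 M
Check: 2s = 8.2 × 10^-8 ≪ 0.060, so the approximation is valid.

s = 4.1 × 10^-8 M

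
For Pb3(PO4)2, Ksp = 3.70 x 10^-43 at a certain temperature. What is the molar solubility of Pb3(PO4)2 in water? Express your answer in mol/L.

Pb3(PO4)2(s) ⇌ 3 Pb^2+(aq) + 2 PO4^3-(aq)
Ksp = [Pb^2+]^3[PO4^3-]^2
With molar solubility s: [Pb^2+] = 3s, [PO4^3-] = 2s.
Ksp = (3s)^3(2s)^2 = 108s^5
s^5 = 3.70 x 10^-43 / 108, so s = 1.28 × 10^-9 M

1.28 x 10^-9 M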